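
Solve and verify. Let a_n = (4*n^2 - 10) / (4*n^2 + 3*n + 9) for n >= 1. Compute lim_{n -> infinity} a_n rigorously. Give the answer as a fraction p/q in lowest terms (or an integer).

Divide numerator and denominator by n^2, the highest power:
numerator / n^2 = 4 - 10/n^2
denominator / n^2 = 4 + 3/n + 9/n^2
As n -> infinity, all terms of the form c/n^k (k >= 1) tend to 0.
So numerator / n^2 -> 4 and denominator / n^2 -> 4.
Therefore lim a_n = 1.

1


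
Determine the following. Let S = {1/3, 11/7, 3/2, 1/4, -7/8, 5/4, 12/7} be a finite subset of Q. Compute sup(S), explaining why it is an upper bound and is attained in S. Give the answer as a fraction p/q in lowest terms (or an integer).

S is finite, so sup(S) = max(S).
Sorted decreasing:
12/7, 11/7, 3/2, 5/4, 1/3, 1/4, -7/8
The extremum is 12/7.
For every x in S, x <= 12/7. And 12/7 is in S, so it is attained.
Therefore sup(S) = 12/7.

12/7


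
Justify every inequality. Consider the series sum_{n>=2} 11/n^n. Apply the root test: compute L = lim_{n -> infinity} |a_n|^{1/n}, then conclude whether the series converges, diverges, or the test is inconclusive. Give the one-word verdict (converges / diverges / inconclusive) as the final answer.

Let a_n denote the general term. Form |a_n|^(1/n) and simplify:
|a_n|^(1/n) = 11^(1/n)/n
Take the limit as n -> infinity: L = 0.
Since L = 0 < 1, the root test implies convergence.

converges


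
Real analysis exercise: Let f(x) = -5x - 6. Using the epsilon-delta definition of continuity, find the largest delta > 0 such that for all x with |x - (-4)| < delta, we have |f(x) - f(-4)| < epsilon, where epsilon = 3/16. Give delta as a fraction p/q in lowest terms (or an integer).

We compute f(-4) = -5*(-4) - 6 = 14.
|f(x) - f(-4)| = |-5x - 6 - (14)| = |-5(x - (-4))| = 5|x - (-4)|.
We need 5|x - (-4)| < 3/16, i.e. |x - (-4)| < 3/16 / 5 = 3/80.
So any delta <= 3/80 works. Conversely, if delta > 3/80, then x = -4 + 3/80 satisfies |x - (-4)| = 3/80 < delta but |f(x) - f(-4)| = 5 * 3/80 = 3/16, which is not < 3/16; so no larger delta works.
Hence the largest such delta is 3/80.

3/80


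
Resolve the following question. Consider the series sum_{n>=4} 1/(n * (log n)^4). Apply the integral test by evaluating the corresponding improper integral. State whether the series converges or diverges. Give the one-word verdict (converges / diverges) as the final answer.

Let f(x) = 1/(x*log(x)^4). Then f is positive, continuous, and decreasing on [4, infinity), so the integral test applies.
Compute the improper integral int_{4}^infinity f(x) dx:
  antiderivative F(x) = -1/(3*log(x)^3).
  F(x) -> 0 as x -> infinity.  int = 0 - F(4) = 1/(3*log(4)^3) < infinity. By the integral test, the series converges.

converges


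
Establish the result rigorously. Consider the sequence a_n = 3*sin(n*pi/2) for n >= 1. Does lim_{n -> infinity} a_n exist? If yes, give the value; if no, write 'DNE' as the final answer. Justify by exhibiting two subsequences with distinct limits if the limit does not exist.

Examine the behaviour of a_n along subsequences.
a_{4k+1} = 3*sin(pi/2 + 2k*pi) = 3 -> 3. a_{4k+3} = 3*sin(3pi/2 + 2k*pi) = -3 -> -3.
Since these two subsequential limits are 3 and -3, distinct, the full sequence cannot converge (a convergent sequence has all subsequences tending to the same limit). So lim a_n does not exist.

DNE


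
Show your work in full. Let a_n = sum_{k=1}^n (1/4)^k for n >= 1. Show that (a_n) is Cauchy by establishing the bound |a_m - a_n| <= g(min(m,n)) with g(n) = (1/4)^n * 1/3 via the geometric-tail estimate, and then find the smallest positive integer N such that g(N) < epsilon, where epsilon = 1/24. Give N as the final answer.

For m > n >= 1: |a_m - a_n| = sum_{k=n+1}^m (1/4)^k < sum_{k=n+1}^infinity (1/4)^k = (1/4)^(n+1) / (1 - 1/4) = (1/4)^n * (1/4) * (4/3) = (1/4)^n * 1/3.
So g(n) = (1/4)^n / 3. Since g(n) -> 0, (a_n) is Cauchy.
Now solve g(N) < 1/24: (1/4)^N / 3 < 1/24 <=> 4^N > 1 / (3 * 1/24) = 8.
Check powers of 4: 4^1 = 4 <= 8, 4^2 = 16 > 8.
So the smallest such N is 2. Check: g(2) = 1/(3 * 16) = 1/48 < 1/24.

2


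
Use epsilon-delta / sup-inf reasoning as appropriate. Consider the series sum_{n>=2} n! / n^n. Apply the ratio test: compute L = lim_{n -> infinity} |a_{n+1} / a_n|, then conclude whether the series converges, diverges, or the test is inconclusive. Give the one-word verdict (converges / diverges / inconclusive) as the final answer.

Let a_n denote the general term. Form the ratio a_{n+1}/a_n and simplify:
a_{n+1}/a_n = (n/(n + 1))^n
Take the limit as n -> infinity: L = exp(-1).
Since L = exp(-1) < 1, the ratio test implies the series converges.

converges


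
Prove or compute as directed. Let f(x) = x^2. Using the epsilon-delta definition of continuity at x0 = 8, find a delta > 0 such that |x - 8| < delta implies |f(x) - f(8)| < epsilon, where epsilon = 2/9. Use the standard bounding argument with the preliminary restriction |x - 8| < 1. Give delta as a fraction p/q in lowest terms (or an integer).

Factor: |x^2 - (8)^2| = |x - 8| * |x + 8|.
Impose |x - 8| < 1 first. Then |x + 8| = |(x - 8) + 2*(8)| <= |x - 8| + 2*|8| < 1 + 16 = 17.
So |x^2 - (8)^2| < delta * 17.
We need delta * 17 <= 2/9, i.e. delta <= 2/9/17 = 2/153.
Since 2/153 < 1, this is tighter than 1; take delta = 2/153.
So delta = 2/153 works.

2/153


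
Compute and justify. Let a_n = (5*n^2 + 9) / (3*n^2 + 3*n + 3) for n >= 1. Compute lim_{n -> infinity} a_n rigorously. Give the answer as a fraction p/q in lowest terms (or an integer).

Divide numerator and denominator by n^2, the highest power:
numerator / n^2 = 5 + 9/n^2
denominator / n^2 = 3 + 3/n + 3/n^2
As n -> infinity, all terms of the form c/n^k (k >= 1) tend to 0.
So numerator / n^2 -> 5 and denominator / n^2 -> 3.
Therefore lim a_n = 5/3.

5/3


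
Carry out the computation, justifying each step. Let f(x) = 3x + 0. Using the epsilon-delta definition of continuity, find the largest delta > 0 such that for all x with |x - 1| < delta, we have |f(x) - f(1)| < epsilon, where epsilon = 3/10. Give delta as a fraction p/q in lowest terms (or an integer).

We compute f(1) = 3*(1) + 0 = 3.
|f(x) - f(1)| = |3x + 0 - (3)| = |3(x - 1)| = 3|x - 1|.
We need 3|x - 1| < 3/10, i.e. |x - 1| < 3/10 / 3 = 1/10.
So any delta <= 1/10 works. Conversely, if delta > 1/10, then x = 1 + 1/10 satisfies |x - 1| = 1/10 < delta but |f(x) - f(1)| = 3 * 1/10 = 3/10, which is not < 3/10; so no larger delta works.
Hence the largest such delta is 1/10.

1/10


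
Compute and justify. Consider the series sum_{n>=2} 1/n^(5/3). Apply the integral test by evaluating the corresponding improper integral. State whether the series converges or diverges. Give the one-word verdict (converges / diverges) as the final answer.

Let f(x) = x^(-5/3). Then f is positive, continuous, and decreasing on [2, infinity), so the integral test applies.
Compute the improper integral int_{2}^infinity f(x) dx:
  antiderivative F(x) = -3/(2*x^(2/3)).
  As x -> infinity, F(x) -> 0 (since p = 5/3 > 1).
  So int = F(infinity) - F(2) = 0 - (-3*2^(1/3)/4) = 3*2^(1/3)/4.
  Finite, so by the integral test, the series converges.

converges


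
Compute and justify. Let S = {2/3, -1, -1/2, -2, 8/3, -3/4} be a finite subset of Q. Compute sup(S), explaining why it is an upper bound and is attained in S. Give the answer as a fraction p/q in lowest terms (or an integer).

S is finite, so sup(S) = max(S).
Sorted decreasing:
8/3, 2/3, -1/2, -3/4, -1, -2
The extremum is 8/3.
For every x in S, x <= 8/3. And 8/3 is in S, so it is attained.
Therefore sup(S) = 8/3.

8/3


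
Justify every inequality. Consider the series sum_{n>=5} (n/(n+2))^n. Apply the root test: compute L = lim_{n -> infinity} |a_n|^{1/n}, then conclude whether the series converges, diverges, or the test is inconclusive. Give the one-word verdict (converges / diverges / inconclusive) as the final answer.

Let a_n denote the general term. Form |a_n|^(1/n) and simplify:
|a_n|^(1/n) = n/(n + 2)
Take the limit as n -> infinity: L = 1.
Since L = 1, the root test is inconclusive. (In fact a_n = (n/(n+2))^n -> e^(-2) != 0, so the nth-term test shows divergence; but the root test itself gives no conclusion.)

inconclusive


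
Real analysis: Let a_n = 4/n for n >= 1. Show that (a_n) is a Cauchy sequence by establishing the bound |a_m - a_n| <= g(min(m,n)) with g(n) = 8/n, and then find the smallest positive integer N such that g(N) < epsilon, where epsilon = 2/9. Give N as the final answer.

For any m, n >= 1, by the triangle inequality:
|a_m - a_n| = |4/m - 4/n| <= 4*1/m + 4*1/n <= 8/min(m,n).
So g(n) = 8/n bounds the Cauchy difference. Since g(n) -> 0, (a_n) is Cauchy.
Now solve g(N) < 2/9: 8/N < 2/9 <=> N > 8 / (2/9) = 36.
The smallest integer strictly greater than 36 is N = 37.
Check: g(37) = 8/37 = 8/37 < 2/9; g(36) = 2/9 >= 2/9. So N = 37.

37


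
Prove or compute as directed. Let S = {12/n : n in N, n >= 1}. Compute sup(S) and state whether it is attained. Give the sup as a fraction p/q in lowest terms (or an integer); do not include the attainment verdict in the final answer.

Analysis:
- Values: 12, 6, 4, 3, ... strictly decreasing.
- The maximum is 12 (n=1); sup = 12 (attained).
- The set is bounded below by 0; 12/n -> 0 so 0 is the greatest lower bound.
- 0 is not in the set, so inf = 0 is not attained.
Conclusion: sup(S) = 12, attained in S.

12


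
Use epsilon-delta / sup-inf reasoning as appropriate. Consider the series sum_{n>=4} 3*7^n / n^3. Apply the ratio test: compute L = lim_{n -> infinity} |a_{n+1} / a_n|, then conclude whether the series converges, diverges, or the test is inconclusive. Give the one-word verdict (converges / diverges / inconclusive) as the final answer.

Let a_n denote the general term. Form the ratio a_{n+1}/a_n and simplify:
a_{n+1}/a_n = 7*n^3/(n + 1)^3
Take the limit as n -> infinity: L = 7.
Since L = 7 > 1 (or L = infinity), the ratio test implies the series diverges.

diverges


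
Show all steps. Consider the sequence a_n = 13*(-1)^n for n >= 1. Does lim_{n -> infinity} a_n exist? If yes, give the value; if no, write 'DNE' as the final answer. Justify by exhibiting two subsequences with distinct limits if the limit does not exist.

Examine the behaviour of a_n along subsequences.
Even-n subsequence a_{2k} = 13 -> 13. Odd-n subsequence a_{2k+1} = -13 -> -13.
Since these two subsequential limits are 13 and -13, distinct, the full sequence cannot converge (a convergent sequence has all subsequences tending to the same limit). So lim a_n does not exist.

DNE


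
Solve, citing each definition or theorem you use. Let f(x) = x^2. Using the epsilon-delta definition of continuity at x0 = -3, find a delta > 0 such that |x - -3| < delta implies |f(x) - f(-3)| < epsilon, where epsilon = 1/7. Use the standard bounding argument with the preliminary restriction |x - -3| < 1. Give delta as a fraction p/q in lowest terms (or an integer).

Factor: |x^2 - (-3)^2| = |x - -3| * |x + -3|.
Impose |x - -3| < 1 first. Then |x + -3| = |(x - -3) + 2*(-3)| <= |x - -3| + 2*|-3| < 1 + 6 = 7.
So |x^2 - (-3)^2| < delta * 7.
We need delta * 7 <= 1/7, i.e. delta <= 1/7/7 = 1/49.
Since 1/49 < 1, this is tighter than 1; take delta = 1/49.
So delta = 1/49 works.

1/49


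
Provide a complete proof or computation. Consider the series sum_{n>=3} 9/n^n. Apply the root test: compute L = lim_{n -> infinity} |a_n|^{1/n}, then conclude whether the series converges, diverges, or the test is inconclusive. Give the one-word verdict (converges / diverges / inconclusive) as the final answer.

Let a_n denote the general term. Form |a_n|^(1/n) and simplify:
|a_n|^(1/n) = 3^(2/n)/n
Take the limit as n -> infinity: L = 0.
Since L = 0 < 1, the root test implies convergence.

converges


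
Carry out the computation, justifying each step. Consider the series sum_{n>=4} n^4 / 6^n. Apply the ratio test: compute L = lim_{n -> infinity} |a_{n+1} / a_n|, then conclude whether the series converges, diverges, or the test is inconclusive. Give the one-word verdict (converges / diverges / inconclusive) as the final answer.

Let a_n denote the general term. Form the ratio a_{n+1}/a_n and simplify:
a_{n+1}/a_n = (n + 1)^4/(6*n^4)
Take the limit as n -> infinity: L = 1/6.
Since L = 1/6 < 1, the ratio test implies the series converges.

converges


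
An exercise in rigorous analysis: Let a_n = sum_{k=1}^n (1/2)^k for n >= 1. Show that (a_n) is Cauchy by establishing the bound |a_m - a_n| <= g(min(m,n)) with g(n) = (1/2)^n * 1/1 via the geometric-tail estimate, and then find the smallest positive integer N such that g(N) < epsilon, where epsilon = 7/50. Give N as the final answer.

For m > n >= 1: |a_m - a_n| = sum_{k=n+1}^m (1/2)^k < sum_{k=n+1}^infinity (1/2)^k = (1/2)^(n+1) / (1 - 1/2) = (1/2)^n * (1/2) * (2/1) = (1/2)^n * 1/1.
So g(n) = (1/2)^n / 1. Since g(n) -> 0, (a_n) is Cauchy.
Now solve g(N) < 7/50: (1/2)^N / 1 < 7/50 <=> 2^N > 1 / (1 * 7/50) = 50/7.
Check powers of 2: 2^2 = 4 <= 50/7, 2^3 = 8 > 50/7.
So the smallest such N is 3. Check: g(3) = 1/(1 * 8) = 1/8 < 7/50.

3


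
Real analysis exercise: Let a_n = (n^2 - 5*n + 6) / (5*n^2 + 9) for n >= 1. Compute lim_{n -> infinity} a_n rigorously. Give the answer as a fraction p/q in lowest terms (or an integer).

Divide numerator and denominator by n^2, the highest power:
numerator / n^2 = 1 - 5/n + 6/n^2
denominator / n^2 = 5 + 9/n^2
As n -> infinity, all terms of the form c/n^k (k >= 1) tend to 0.
So numerator / n^2 -> 1 and denominator / n^2 -> 5.
Therefore lim a_n = 1/5.

1/5


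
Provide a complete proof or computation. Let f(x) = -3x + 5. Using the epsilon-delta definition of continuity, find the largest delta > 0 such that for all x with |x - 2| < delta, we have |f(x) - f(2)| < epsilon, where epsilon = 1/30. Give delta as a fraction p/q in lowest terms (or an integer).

We compute f(2) = -3*(2) + 5 = -1.
|f(x) - f(2)| = |-3x + 5 - (-1)| = |-3(x - 2)| = 3|x - 2|.
We need 3|x - 2| < 1/30, i.e. |x - 2| < 1/30 / 3 = 1/90.
So any delta <= 1/90 works. Conversely, if delta > 1/90, then x = 2 + 1/90 satisfies |x - 2| = 1/90 < delta but |f(x) - f(2)| = 3 * 1/90 = 1/30, which is not < 1/30; so no larger delta works.
Hence the largest such delta is 1/90.

1/90


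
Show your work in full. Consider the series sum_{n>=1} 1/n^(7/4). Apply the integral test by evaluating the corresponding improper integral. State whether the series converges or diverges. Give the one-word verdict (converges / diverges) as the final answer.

Let f(x) = x^(-7/4). Then f is positive, continuous, and decreasing on [1, infinity), so the integral test applies.
Compute the improper integral int_{1}^infinity f(x) dx:
  antiderivative F(x) = -4/(3*x^(3/4)).
  As x -> infinity, F(x) -> 0 (since p = 7/4 > 1).
  So int = F(infinity) - F(1) = 0 - (-4/3) = 4/3.
  Finite, so by the integral test, the series converges.

converges


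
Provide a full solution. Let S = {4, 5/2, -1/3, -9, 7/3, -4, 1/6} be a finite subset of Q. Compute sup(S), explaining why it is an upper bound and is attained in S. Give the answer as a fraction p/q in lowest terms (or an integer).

S is finite, so sup(S) = max(S).
Sorted decreasing:
4, 5/2, 7/3, 1/6, -1/3, -4, -9
The extremum is 4.
For every x in S, x <= 4. And 4 is in S, so it is attained.
Therefore sup(S) = 4.

4


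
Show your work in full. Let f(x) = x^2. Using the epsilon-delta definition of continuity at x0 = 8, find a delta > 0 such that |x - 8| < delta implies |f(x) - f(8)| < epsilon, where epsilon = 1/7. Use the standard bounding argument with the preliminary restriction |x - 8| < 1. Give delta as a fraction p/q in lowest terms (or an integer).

Factor: |x^2 - (8)^2| = |x - 8| * |x + 8|.
Impose |x - 8| < 1 first. Then |x + 8| = |(x - 8) + 2*(8)| <= |x - 8| + 2*|8| < 1 + 16 = 17.
So |x^2 - (8)^2| < delta * 17.
We need delta * 17 <= 1/7, i.e. delta <= 1/7/17 = 1/119.
Since 1/119 < 1, this is tighter than 1; take delta = 1/119.
So delta = 1/119 works.

1/119


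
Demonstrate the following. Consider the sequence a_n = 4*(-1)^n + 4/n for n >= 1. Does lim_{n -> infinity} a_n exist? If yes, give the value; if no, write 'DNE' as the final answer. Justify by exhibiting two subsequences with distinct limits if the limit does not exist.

Examine the behaviour of a_n along subsequences.
a_{2k} = 4 + 4/(2k) -> 4. a_{2k+1} = -4 + 4/(2k+1) -> -4.
Since these two subsequential limits are 4 and -4, distinct, the full sequence cannot converge (a convergent sequence has all subsequences tending to the same limit). So lim a_n does not exist.

DNE


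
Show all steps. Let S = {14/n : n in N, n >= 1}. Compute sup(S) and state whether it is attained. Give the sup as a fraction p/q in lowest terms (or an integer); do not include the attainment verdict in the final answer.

Analysis:
- Values: 14, 7, 14/3, 7/2, ... strictly decreasing.
- The maximum is 14 (n=1); sup = 14 (attained).
- The set is bounded below by 0; 14/n -> 0 so 0 is the greatest lower bound.
- 0 is not in the set, so inf = 0 is not attained.
Conclusion: sup(S) = 14, attained in S.

14


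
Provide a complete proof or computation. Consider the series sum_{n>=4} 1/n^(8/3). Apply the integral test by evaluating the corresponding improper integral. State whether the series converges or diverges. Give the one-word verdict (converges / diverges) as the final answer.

Let f(x) = x^(-8/3). Then f is positive, continuous, and decreasing on [4, infinity), so the integral test applies.
Compute the improper integral int_{4}^infinity f(x) dx:
  antiderivative F(x) = -3/(5*x^(5/3)).
  As x -> infinity, F(x) -> 0 (since p = 8/3 > 1).
  So int = F(infinity) - F(4) = 0 - (-3*2^(2/3)/80) = 3*2^(2/3)/80.
  Finite, so by the integral test, the series converges.

converges


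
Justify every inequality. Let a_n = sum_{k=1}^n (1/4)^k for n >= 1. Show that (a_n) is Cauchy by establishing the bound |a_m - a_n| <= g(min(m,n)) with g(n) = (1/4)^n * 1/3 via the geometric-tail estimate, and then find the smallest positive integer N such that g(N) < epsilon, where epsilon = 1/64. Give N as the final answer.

For m > n >= 1: |a_m - a_n| = sum_{k=n+1}^m (1/4)^k < sum_{k=n+1}^infinity (1/4)^k = (1/4)^(n+1) / (1 - 1/4) = (1/4)^n * (1/4) * (4/3) = (1/4)^n * 1/3.
So g(n) = (1/4)^n / 3. Since g(n) -> 0, (a_n) is Cauchy.
Now solve g(N) < 1/64: (1/4)^N / 3 < 1/64 <=> 4^N > 1 / (3 * 1/64) = 64/3.
Check powers of 4: 4^2 = 16 <= 64/3, 4^3 = 64 > 64/3.
So the smallest such N is 3. Check: g(3) = 1/(3 * 64) = 1/192 < 1/64.

3


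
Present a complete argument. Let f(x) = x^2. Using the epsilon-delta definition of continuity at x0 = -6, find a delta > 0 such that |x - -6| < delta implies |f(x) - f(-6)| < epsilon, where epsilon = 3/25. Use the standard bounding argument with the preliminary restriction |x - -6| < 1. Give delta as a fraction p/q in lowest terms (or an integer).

Factor: |x^2 - (-6)^2| = |x - -6| * |x + -6|.
Impose |x - -6| < 1 first. Then |x + -6| = |(x - -6) + 2*(-6)| <= |x - -6| + 2*|-6| < 1 + 12 = 13.
So |x^2 - (-6)^2| < delta * 13.
We need delta * 13 <= 3/25, i.e. delta <= 3/25/13 = 3/325.
Since 3/325 < 1, this is tighter than 1; take delta = 3/325.
So delta = 3/325 works.

3/325


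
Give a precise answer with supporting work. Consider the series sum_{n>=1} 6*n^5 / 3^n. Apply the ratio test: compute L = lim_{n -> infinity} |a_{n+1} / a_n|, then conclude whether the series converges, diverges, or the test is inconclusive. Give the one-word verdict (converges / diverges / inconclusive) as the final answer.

Let a_n denote the general term. Form the ratio a_{n+1}/a_n and simplify:
a_{n+1}/a_n = (n + 1)^5/(3*n^5)
Take the limit as n -> infinity: L = 1/3.
Since L = 1/3 < 1, the ratio test implies the series converges.

converges


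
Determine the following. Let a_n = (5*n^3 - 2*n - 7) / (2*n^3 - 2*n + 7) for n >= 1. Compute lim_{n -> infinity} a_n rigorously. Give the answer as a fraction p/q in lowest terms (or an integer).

Divide numerator and denominator by n^3, the highest power:
numerator / n^3 = 5 - 2/n^2 - 7/n^3
denominator / n^3 = 2 - 2/n^2 + 7/n^3
As n -> infinity, all terms of the form c/n^k (k >= 1) tend to 0.
So numerator / n^3 -> 5 and denominator / n^3 -> 2.
Therefore lim a_n = 5/2.

5/2


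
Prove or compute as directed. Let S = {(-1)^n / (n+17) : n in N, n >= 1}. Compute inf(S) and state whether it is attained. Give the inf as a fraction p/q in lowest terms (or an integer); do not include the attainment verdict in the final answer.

Analysis:
- Values: -1/18, 1/19, -1/20, 1/21, -1/22, ...
- Positive terms (even n): 1/(2+17), 1/(4+17), ... decreasing -> max = 1/19 (n=2).
- Negative terms (odd n): -1/(1+17), -1/(3+17), ... increasing -> min = -1/18 (n=1).
- So sup = 1/19 (attained at n=2); inf = -1/18 (attained at n=1).
Conclusion: inf(S) = -1/18, attained in S.

-1/18


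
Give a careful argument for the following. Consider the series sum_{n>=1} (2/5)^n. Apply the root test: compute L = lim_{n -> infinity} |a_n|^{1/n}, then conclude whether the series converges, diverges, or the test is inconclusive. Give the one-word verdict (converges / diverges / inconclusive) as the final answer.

Let a_n denote the general term. Form |a_n|^(1/n) and simplify:
|a_n|^(1/n) = 2/5
Take the limit as n -> infinity: L = 2/5.
Since L = 2/5 < 1, the root test implies convergence.

converges


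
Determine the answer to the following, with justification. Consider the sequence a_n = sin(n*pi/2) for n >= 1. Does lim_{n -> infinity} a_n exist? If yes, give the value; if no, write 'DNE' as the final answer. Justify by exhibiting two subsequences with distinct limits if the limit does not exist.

Examine the behaviour of a_n along subsequences.
a_{4k+1} = sin(pi/2 + 2k*pi) = 1 -> 1. a_{4k+3} = sin(3pi/2 + 2k*pi) = -1 -> -1.
Since these two subsequential limits are 1 and -1, distinct, the full sequence cannot converge (a convergent sequence has all subsequences tending to the same limit). So lim a_n does not exist.

DNE


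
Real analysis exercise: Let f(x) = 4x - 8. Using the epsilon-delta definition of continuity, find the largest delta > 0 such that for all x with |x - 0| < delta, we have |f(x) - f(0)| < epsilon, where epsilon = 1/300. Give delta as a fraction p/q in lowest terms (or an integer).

We compute f(0) = 4*(0) - 8 = -8.
|f(x) - f(0)| = |4x - 8 - (-8)| = |4(x - 0)| = 4|x - 0|.
We need 4|x - 0| < 1/300, i.e. |x - 0| < 1/300 / 4 = 1/1200.
So any delta <= 1/1200 works. Conversely, if delta > 1/1200, then x = 0 + 1/1200 satisfies |x - 0| = 1/1200 < delta but |f(x) - f(0)| = 4 * 1/1200 = 1/300, which is not < 1/300; so no larger delta works.
Hence the largest such delta is 1/1200.

1/1200


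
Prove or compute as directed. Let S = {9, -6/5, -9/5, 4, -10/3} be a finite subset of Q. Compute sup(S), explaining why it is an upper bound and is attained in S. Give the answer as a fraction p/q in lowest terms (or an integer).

S is finite, so sup(S) = max(S).
Sorted decreasing:
9, 4, -6/5, -9/5, -10/3
The extremum is 9.
For every x in S, x <= 9. And 9 is in S, so it is attained.
Therefore sup(S) = 9.

9


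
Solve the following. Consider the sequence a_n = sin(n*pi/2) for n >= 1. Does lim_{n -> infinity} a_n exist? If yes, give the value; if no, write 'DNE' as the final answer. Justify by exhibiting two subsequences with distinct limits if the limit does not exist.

Examine the behaviour of a_n along subsequences.
a_{4k+1} = sin(pi/2 + 2k*pi) = 1 -> 1. a_{4k+3} = sin(3pi/2 + 2k*pi) = -1 -> -1.
Since these two subsequential limits are 1 and -1, distinct, the full sequence cannot converge (a convergent sequence has all subsequences tending to the same limit). So lim a_n does not exist.

DNE


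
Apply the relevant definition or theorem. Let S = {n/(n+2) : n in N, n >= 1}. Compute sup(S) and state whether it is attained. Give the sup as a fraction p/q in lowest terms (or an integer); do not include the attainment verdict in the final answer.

Analysis:
- Values: 1/3, 1/2, 3/5, 2/3, ... strictly increasing.
- Minimum is 1/3 (n=1); inf = 1/3 (attained).
- n/(n+2) = 1 - 2/(n+2) -> 1 from below as n -> infinity, and never equals 1.
- So sup = 1 (not attained).
Conclusion: sup(S) = 1, not attained in S.

1


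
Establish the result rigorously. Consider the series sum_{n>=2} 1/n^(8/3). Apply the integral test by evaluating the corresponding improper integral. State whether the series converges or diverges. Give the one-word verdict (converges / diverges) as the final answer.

Let f(x) = x^(-8/3). Then f is positive, continuous, and decreasing on [2, infinity), so the integral test applies.
Compute the improper integral int_{2}^infinity f(x) dx:
  antiderivative F(x) = -3/(5*x^(5/3)).
  As x -> infinity, F(x) -> 0 (since p = 8/3 > 1).
  So int = F(infinity) - F(2) = 0 - (-3*2^(1/3)/20) = 3*2^(1/3)/20.
  Finite, so by the integral test, the series converges.

converges


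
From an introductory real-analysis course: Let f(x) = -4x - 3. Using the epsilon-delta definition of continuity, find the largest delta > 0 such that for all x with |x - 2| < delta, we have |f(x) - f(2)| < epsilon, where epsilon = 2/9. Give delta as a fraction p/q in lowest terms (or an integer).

We compute f(2) = -4*(2) - 3 = -11.
|f(x) - f(2)| = |-4x - 3 - (-11)| = |-4(x - 2)| = 4|x - 2|.
We need 4|x - 2| < 2/9, i.e. |x - 2| < 2/9 / 4 = 1/18.
So any delta <= 1/18 works. Conversely, if delta > 1/18, then x = 2 + 1/18 satisfies |x - 2| = 1/18 < delta but |f(x) - f(2)| = 4 * 1/18 = 2/9, which is not < 2/9; so no larger delta works.
Hence the largest such delta is 1/18.

1/18


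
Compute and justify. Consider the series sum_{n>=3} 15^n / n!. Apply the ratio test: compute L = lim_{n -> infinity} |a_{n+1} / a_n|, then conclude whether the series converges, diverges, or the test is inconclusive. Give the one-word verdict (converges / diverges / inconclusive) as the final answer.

Let a_n denote the general term. Form the ratio a_{n+1}/a_n and simplify:
a_{n+1}/a_n = 15/(n + 1)
Take the limit as n -> infinity: L = 0.
Since L = 0 < 1, the ratio test implies the series converges.

converges


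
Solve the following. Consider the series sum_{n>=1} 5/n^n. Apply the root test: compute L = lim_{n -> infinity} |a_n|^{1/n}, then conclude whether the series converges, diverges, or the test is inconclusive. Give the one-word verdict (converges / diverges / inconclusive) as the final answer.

Let a_n denote the general term. Form |a_n|^(1/n) and simplify:
|a_n|^(1/n) = 5^(1/n)/n
Take the limit as n -> infinity: L = 0.
Since L = 0 < 1, the root test implies convergence.

converges


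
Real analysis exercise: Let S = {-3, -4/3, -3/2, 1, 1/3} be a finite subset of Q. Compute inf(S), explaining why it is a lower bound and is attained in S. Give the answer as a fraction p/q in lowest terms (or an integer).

S is finite, so inf(S) = min(S).
Sorted increasing:
-3, -3/2, -4/3, 1/3, 1
The extremum is -3.
For every x in S, x >= -3. And -3 is in S, so it is attained.
Therefore inf(S) = -3.

-3


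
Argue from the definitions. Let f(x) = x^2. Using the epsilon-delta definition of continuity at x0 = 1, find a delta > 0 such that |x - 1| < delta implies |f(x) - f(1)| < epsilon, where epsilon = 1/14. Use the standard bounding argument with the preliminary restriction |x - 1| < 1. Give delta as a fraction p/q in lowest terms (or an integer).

Factor: |x^2 - (1)^2| = |x - 1| * |x + 1|.
Impose |x - 1| < 1 first. Then |x + 1| = |(x - 1) + 2*(1)| <= |x - 1| + 2*|1| < 1 + 2 = 3.
So |x^2 - (1)^2| < delta * 3.
We need delta * 3 <= 1/14, i.e. delta <= 1/14/3 = 1/42.
Since 1/42 < 1, this is tighter than 1; take delta = 1/42.
So delta = 1/42 works.

1/42


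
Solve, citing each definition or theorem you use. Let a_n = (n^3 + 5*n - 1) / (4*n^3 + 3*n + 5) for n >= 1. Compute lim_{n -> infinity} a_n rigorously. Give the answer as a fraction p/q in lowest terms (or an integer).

Divide numerator and denominator by n^3, the highest power:
numerator / n^3 = 1 + 5/n^2 - 1/n^3
denominator / n^3 = 4 + 3/n^2 + 5/n^3
As n -> infinity, all terms of the form c/n^k (k >= 1) tend to 0.
So numerator / n^3 -> 1 and denominator / n^3 -> 4.
Therefore lim a_n = 1/4.

1/4


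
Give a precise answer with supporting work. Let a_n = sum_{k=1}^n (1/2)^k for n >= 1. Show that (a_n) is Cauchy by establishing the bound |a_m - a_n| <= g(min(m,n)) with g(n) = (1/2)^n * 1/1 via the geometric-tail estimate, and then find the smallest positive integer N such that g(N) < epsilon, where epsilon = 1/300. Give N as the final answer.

For m > n >= 1: |a_m - a_n| = sum_{k=n+1}^m (1/2)^k < sum_{k=n+1}^infinity (1/2)^k = (1/2)^(n+1) / (1 - 1/2) = (1/2)^n * (1/2) * (2/1) = (1/2)^n * 1/1.
So g(n) = (1/2)^n / 1. Since g(n) -> 0, (a_n) is Cauchy.
Now solve g(N) < 1/300: (1/2)^N / 1 < 1/300 <=> 2^N > 1 / (1 * 1/300) = 300.
Check powers of 2: 2^8 = 256 <= 300, 2^9 = 512 > 300.
So the smallest such N is 9. Check: g(9) = 1/(1 * 512) = 1/512 < 1/300.

9


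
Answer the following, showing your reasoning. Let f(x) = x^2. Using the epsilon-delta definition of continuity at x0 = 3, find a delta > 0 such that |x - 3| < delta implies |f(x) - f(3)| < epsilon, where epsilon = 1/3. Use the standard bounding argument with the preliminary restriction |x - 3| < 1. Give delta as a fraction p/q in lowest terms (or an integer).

Factor: |x^2 - (3)^2| = |x - 3| * |x + 3|.
Impose |x - 3| < 1 first. Then |x + 3| = |(x - 3) + 2*(3)| <= |x - 3| + 2*|3| < 1 + 6 = 7.
So |x^2 - (3)^2| < delta * 7.
We need delta * 7 <= 1/3, i.e. delta <= 1/3/7 = 1/21.
Since 1/21 < 1, this is tighter than 1; take delta = 1/21.
So delta = 1/21 works.

1/21


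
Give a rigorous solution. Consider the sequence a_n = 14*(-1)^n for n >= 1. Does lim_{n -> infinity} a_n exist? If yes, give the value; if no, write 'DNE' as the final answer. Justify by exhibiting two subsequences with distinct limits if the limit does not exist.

Examine the behaviour of a_n along subsequences.
Even-n subsequence a_{2k} = 14 -> 14. Odd-n subsequence a_{2k+1} = -14 -> -14.
Since these two subsequential limits are 14 and -14, distinct, the full sequence cannot converge (a convergent sequence has all subsequences tending to the same limit). So lim a_n does not exist.

DNE


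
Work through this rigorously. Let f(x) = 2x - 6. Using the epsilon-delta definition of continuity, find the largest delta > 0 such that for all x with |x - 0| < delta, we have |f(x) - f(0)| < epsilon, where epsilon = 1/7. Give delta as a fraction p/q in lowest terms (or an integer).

We compute f(0) = 2*(0) - 6 = -6.
|f(x) - f(0)| = |2x - 6 - (-6)| = |2(x - 0)| = 2|x - 0|.
We need 2|x - 0| < 1/7, i.e. |x - 0| < 1/7 / 2 = 1/14.
So any delta <= 1/14 works. Conversely, if delta > 1/14, then x = 0 + 1/14 satisfies |x - 0| = 1/14 < delta but |f(x) - f(0)| = 2 * 1/14 = 1/7, which is not < 1/7; so no larger delta works.
Hence the largest such delta is 1/14.

1/14


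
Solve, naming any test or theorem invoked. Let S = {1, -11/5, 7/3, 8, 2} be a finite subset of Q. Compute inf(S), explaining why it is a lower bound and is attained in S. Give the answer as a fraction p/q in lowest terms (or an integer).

S is finite, so inf(S) = min(S).
Sorted increasing:
-11/5, 1, 2, 7/3, 8
The extremum is -11/5.
For every x in S, x >= -11/5. And -11/5 is in S, so it is attained.
Therefore inf(S) = -11/5.

-11/5


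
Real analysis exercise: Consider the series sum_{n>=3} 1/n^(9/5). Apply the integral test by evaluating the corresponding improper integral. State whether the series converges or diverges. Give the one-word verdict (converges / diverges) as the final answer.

Let f(x) = x^(-9/5). Then f is positive, continuous, and decreasing on [3, infinity), so the integral test applies.
Compute the improper integral int_{3}^infinity f(x) dx:
  antiderivative F(x) = -5/(4*x^(4/5)).
  As x -> infinity, F(x) -> 0 (since p = 9/5 > 1).
  So int = F(infinity) - F(3) = 0 - (-5*3^(1/5)/12) = 5*3^(1/5)/12.
  Finite, so by the integral test, the series converges.

converges


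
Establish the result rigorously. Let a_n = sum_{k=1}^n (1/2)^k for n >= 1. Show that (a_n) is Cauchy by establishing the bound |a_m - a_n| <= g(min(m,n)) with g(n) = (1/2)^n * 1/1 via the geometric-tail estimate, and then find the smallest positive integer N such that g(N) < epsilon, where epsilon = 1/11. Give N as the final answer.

For m > n >= 1: |a_m - a_n| = sum_{k=n+1}^m (1/2)^k < sum_{k=n+1}^infinity (1/2)^k = (1/2)^(n+1) / (1 - 1/2) = (1/2)^n * (1/2) * (2/1) = (1/2)^n * 1/1.
So g(n) = (1/2)^n / 1. Since g(n) -> 0, (a_n) is Cauchy.
Now solve g(N) < 1/11: (1/2)^N / 1 < 1/11 <=> 2^N > 1 / (1 * 1/11) = 11.
Check powers of 2: 2^3 = 8 <= 11, 2^4 = 16 > 11.
So the smallest such N is 4. Check: g(4) = 1/(1 * 16) = 1/16 < 1/11.

4


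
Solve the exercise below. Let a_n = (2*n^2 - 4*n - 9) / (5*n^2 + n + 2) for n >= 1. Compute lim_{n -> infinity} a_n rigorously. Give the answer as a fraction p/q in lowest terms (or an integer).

Divide numerator and denominator by n^2, the highest power:
numerator / n^2 = 2 - 4/n - 9/n^2
denominator / n^2 = 5 + 1/n + 2/n^2
As n -> infinity, all terms of the form c/n^k (k >= 1) tend to 0.
So numerator / n^2 -> 2 and denominator / n^2 -> 5.
Therefore lim a_n = 2/5.

2/5


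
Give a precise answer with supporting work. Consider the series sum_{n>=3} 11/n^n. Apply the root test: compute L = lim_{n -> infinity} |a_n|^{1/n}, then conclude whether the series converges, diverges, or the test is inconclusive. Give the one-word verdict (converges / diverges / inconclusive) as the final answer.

Let a_n denote the general term. Form |a_n|^(1/n) and simplify:
|a_n|^(1/n) = 11^(1/n)/n
Take the limit as n -> infinity: L = 0.
Since L = 0 < 1, the root test implies convergence.

converges


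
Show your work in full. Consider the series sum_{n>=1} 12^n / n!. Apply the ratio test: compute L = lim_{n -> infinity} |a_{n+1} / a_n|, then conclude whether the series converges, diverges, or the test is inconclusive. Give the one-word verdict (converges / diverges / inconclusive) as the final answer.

Let a_n denote the general term. Form the ratio a_{n+1}/a_n and simplify:
a_{n+1}/a_n = 12/(n + 1)
Take the limit as n -> infinity: L = 0.
Since L = 0 < 1, the ratio test implies the series converges.

converges


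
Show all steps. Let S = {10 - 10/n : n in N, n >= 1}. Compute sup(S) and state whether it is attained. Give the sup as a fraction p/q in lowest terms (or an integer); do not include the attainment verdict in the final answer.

Analysis:
- Values: 0, 5, 20/3, 15/2, ... strictly increasing.
- Minimum is 0 (n=1); inf = 0 (attained).
- 10 - 10/n -> 10 from below; sup = 10, not attained.
Conclusion: sup(S) = 10, not attained in S.

10


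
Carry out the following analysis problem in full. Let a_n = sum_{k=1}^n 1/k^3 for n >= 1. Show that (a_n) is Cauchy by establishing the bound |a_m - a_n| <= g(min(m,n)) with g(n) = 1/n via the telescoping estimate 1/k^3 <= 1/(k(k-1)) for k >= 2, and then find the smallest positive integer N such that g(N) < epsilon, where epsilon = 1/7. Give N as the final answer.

For m > n >= 1: |a_m - a_n| = sum_{k=n+1}^m 1/k^3.
Use 1/k^3 <= 1/(k(k-1)) = 1/(k-1) - 1/k for k >= 2 (which holds since k^3 >= k^2 >= k(k-1) for k >= 2):
sum_{k=n+1}^m 1/k^3 <= sum_{k=n+1}^m (1/(k-1) - 1/k) = 1/n - 1/m <= 1/n.
By symmetry the same bound holds with n,m swapped, so |a_m - a_n| <= 1/min(m,n) = g(min(m,n)). Since g(n) -> 0, (a_n) is Cauchy.
Now solve g(N) < 1/7: 1/N < 1/7 <=> N > 1/(1/7) = 7.
The smallest integer strictly greater than 7 is N = 8.
Check: g(8) = 1/8 < 1/7; g(7) = 1/7 >= 1/7. So N = 8.

8


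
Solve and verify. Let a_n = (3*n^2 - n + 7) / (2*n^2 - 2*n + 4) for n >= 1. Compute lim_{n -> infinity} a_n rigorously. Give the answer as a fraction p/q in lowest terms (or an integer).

Divide numerator and denominator by n^2, the highest power:
numerator / n^2 = 3 - 1/n + 7/n^2
denominator / n^2 = 2 - 2/n + 4/n^2
As n -> infinity, all terms of the form c/n^k (k >= 1) tend to 0.
So numerator / n^2 -> 3 and denominator / n^2 -> 2.
Therefore lim a_n = 3/2.

3/2


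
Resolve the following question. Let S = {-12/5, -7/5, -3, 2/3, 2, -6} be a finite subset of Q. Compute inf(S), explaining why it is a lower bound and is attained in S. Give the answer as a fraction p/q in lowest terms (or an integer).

S is finite, so inf(S) = min(S).
Sorted increasing:
-6, -3, -12/5, -7/5, 2/3, 2
The extremum is -6.
For every x in S, x >= -6. And -6 is in S, so it is attained.
Therefore inf(S) = -6.

-6


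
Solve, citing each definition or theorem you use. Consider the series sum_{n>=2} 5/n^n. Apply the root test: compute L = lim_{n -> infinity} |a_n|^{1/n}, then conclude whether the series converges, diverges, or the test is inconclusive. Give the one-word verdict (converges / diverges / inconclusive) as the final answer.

Let a_n denote the general term. Form |a_n|^(1/n) and simplify:
|a_n|^(1/n) = 5^(1/n)/n
Take the limit as n -> infinity: L = 0.
Since L = 0 < 1, the root test implies convergence.

converges


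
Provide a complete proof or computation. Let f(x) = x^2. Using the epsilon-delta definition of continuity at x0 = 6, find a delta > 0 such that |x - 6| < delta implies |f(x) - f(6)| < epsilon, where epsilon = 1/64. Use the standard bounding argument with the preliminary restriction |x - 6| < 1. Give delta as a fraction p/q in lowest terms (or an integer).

Factor: |x^2 - (6)^2| = |x - 6| * |x + 6|.
Impose |x - 6| < 1 first. Then |x + 6| = |(x - 6) + 2*(6)| <= |x - 6| + 2*|6| < 1 + 12 = 13.
So |x^2 - (6)^2| < delta * 13.
We need delta * 13 <= 1/64, i.e. delta <= 1/64/13 = 1/832.
Since 1/832 < 1, this is tighter than 1; take delta = 1/832.
So delta = 1/832 works.

1/832


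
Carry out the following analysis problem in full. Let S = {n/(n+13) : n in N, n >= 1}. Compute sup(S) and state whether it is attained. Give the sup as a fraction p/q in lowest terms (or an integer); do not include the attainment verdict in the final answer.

Analysis:
- Values: 1/14, 2/15, 3/16, 4/17, ... strictly increasing.
- Minimum is 1/14 (n=1); inf = 1/14 (attained).
- n/(n+13) = 1 - 13/(n+13) -> 1 from below as n -> infinity, and never equals 1.
- So sup = 1 (not attained).
Conclusion: sup(S) = 1, not attained in S.

1


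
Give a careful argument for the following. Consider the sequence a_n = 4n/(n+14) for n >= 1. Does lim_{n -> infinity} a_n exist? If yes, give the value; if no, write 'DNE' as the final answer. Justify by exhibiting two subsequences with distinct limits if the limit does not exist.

Examine the behaviour of a_n along subsequences.
Even-n subsequence a_{2k} = 4(2k)/(2k+14) -> 4. Odd-n subsequence a_{2k+1} = 4(2k+1)/(2k+15) -> 4. Both tend to 4, which suggests the limit is 4; verify directly.
|a_n - 4| = |4n - 4(n+14)| / (n+14) = 56/(n+14) < 56/n for every n >= 1.
Given epsilon > 0, choose a positive integer N > 56/epsilon. Then for all n >= N, |a_n - 4| < 56/n <= 56/N < epsilon.
So by the definition of the limit, lim a_n exists and equals 4.

4


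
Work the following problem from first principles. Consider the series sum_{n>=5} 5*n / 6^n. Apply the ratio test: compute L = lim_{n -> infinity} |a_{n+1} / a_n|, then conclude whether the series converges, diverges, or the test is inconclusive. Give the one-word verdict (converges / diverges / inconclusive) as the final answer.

Let a_n denote the general term. Form the ratio a_{n+1}/a_n and simplify:
a_{n+1}/a_n = (n + 1)/(6*n)
Take the limit as n -> infinity: L = 1/6.
Since L = 1/6 < 1, the ratio test implies the series converges.

converges


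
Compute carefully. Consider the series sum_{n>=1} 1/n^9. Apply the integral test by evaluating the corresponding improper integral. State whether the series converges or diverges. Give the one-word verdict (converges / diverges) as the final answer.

Let f(x) = x^(-9). Then f is positive, continuous, and decreasing on [1, infinity), so the integral test applies.
Compute the improper integral int_{1}^infinity f(x) dx:
  antiderivative F(x) = -1/(8*x^8).
  As x -> infinity, F(x) -> 0 (since p = 9 > 1).
  So int = F(infinity) - F(1) = 0 - (-1/8) = 1/8.
  Finite, so by the integral test, the series converges.

converges


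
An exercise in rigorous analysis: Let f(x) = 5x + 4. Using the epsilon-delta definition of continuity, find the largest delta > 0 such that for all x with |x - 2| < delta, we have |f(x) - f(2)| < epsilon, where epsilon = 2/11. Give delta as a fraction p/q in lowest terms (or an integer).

We compute f(2) = 5*(2) + 4 = 14.
|f(x) - f(2)| = |5x + 4 - (14)| = |5(x - 2)| = 5|x - 2|.
We need 5|x - 2| < 2/11, i.e. |x - 2| < 2/11 / 5 = 2/55.
So any delta <= 2/55 works. Conversely, if delta > 2/55, then x = 2 + 2/55 satisfies |x - 2| = 2/55 < delta but |f(x) - f(2)| = 5 * 2/55 = 2/11, which is not < 2/11; so no larger delta works.
Hence the largest such delta is 2/55.

2/55
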